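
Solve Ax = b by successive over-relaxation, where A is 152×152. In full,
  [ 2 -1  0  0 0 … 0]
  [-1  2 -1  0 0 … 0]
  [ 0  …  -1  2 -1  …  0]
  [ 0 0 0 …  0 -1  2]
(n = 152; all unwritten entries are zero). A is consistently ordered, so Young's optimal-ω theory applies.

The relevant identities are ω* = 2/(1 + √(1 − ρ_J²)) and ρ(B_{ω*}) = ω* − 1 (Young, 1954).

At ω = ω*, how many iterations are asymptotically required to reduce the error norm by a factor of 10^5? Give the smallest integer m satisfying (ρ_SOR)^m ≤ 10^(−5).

B_J for the 152×152 system has eigenvalues cos(kπ/153); ρ_J = cos(π/153) = 0.9997892.
1 − cos²(π/153) = sin²(π/153) ⇒ √(1−ρ_J²) = sin(π/153) = 0.0205318.
[ω*] 2 ÷ (1 + 0.0205318) = 2 ÷ 1.0205318 = 1.9597625.
[ρ_SOR] ω* − 1 = 0.9597625.
Need (0.9597625)^m ≤ 10^(−5): m ≥ 5·ln10/|ln 0.9597625| = 11.5129/0.0410694 = 280.328 ⇒ m = 281.

m = 281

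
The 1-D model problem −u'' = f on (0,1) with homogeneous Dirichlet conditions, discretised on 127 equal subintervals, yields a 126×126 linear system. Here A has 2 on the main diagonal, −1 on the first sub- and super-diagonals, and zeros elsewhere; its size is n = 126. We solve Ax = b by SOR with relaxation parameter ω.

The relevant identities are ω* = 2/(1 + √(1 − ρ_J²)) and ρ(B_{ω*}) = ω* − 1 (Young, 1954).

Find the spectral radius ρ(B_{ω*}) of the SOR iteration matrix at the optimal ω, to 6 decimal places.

spectrum of D⁻¹(L+U) = {cos(kπ/127) : 1≤k≤126}; ρ_J = cos(π/127) = 0.999694.
root = sin(π/127) = 0.0247344  (since 1−cos² = sin²).
ω* = 2/(1 + 0.0247344) = 2/1.0247344 = 1.951725.
ρ_SOR = ω* − 1 ≈ 0.951725.

ρ_SOR = 0.951725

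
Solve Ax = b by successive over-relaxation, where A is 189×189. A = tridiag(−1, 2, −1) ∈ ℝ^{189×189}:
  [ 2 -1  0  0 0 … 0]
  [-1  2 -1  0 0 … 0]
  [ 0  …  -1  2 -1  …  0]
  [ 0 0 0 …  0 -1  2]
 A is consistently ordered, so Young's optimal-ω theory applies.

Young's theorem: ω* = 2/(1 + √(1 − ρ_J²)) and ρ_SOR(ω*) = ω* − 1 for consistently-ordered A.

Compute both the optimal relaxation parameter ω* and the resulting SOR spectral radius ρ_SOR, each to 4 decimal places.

ρ_J = max_k |cos(kπ/190)| = cos(π/190) = 0.9999
root = sin(π/190) = 0.01653  (since 1−cos² = sin²).
Young: ω* = 2/(1+√(1−ρ_J²)) = 2/(1+0.01653) = 2/1.01653 = 1.9675.
At ω = 1.9675 every |λ(B_ω)| = ω−1, so ρ_SOR = 0.9675.

ω* = 1.9675, ρ_SOR = 0.9675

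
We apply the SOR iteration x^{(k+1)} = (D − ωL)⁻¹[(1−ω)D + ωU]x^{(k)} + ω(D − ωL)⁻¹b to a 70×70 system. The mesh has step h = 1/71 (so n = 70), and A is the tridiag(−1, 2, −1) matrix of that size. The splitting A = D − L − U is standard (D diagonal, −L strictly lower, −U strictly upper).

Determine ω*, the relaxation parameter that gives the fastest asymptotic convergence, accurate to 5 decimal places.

n=70: λ(B_J) = 1 − λ(A)/2 = cos(kπ/71); k=1 gives ρ_J = 0.99902.
root = sin(π/71) = 0.044233  (since 1−cos² = sin²).
So ω* = 2/1.044233 = 1.91528 (Young).
and ρ(B_{ω*}) = 1.91528 − 1 = 0.91528.

ω* = 1.91528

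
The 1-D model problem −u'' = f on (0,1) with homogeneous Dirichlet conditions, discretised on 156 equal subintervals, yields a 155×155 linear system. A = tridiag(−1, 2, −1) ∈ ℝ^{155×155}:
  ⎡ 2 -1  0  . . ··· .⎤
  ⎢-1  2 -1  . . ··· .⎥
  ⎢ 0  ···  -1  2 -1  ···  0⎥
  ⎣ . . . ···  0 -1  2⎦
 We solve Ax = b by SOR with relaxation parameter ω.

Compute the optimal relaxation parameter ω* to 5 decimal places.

ω* = 1.96052

½·tridiag(1,0,1) at n=155: λ_k = cos(kπ/156); max |λ| at k=1 ⇒ ρ_J = cos(π/156) ≈ 0.99980.
√(1 − cos²(π/156)) = sin(π/156) ≈ 0.020137.
[ω*] 2 ÷ (1 + 0.020137) = 2 ÷ 1.020137 = 1.96052.
Hence ρ(B_{ω*}) = 1.96052 − 1 = 0.96052.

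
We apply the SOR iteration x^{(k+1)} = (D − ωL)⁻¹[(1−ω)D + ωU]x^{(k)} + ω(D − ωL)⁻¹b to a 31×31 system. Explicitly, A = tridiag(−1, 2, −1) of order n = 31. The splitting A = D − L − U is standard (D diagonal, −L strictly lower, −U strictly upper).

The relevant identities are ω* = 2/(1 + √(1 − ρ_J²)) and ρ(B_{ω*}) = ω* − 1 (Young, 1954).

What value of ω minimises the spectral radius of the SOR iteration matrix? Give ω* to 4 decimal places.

ω* = 1.8215

[ρ_J] n=31: ρ(B_J) = cos(π/(n+1)) = cos(π/32) = 0.9952.
√(1−ρ_J²) = |sin(π/32)| = 0.09802
So ω* = 2/1.09802 = 1.8215 (Young).
[ρ_SOR] ω* − 1 = 0.8215.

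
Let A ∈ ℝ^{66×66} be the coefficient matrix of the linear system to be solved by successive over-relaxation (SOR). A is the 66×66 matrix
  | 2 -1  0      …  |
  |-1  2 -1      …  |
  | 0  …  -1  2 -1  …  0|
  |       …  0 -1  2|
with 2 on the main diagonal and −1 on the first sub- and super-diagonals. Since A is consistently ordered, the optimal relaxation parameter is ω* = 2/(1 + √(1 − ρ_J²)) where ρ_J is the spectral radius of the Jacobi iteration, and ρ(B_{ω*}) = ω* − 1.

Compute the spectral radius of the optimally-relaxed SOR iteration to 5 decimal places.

n=66: λ(B_J) = 1 − λ(A)/2 = cos(kπ/67); k=1 gives ρ_J = 0.99890.
√(1−ρ_J²) = |sin(π/67)| = 0.046872
ω* = 2/(1 + 0.046872) = 2/1.046872 = 1.91045.
ρ_SOR = ω* − 1 = 1.91045 − 1 = 0.91045.

ρ_SOR = 0.91045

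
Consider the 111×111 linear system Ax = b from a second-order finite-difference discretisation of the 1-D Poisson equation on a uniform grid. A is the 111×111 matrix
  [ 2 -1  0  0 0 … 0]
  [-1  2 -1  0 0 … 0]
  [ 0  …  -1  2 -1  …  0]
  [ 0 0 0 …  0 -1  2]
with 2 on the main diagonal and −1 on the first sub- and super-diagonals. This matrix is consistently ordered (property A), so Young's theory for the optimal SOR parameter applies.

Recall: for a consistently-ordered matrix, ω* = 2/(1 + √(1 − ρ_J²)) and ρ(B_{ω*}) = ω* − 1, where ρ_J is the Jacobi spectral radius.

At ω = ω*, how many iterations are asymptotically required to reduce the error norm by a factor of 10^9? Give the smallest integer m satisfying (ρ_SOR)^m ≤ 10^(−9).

m = 370

n=111: λ(B_J) = 1 − λ(A)/2 = cos(kπ/112); k=1 gives ρ_J = 0.9996066.
√(1 − cos²(π/112)) = sin(π/112) ≈ 0.0280463.
[ω*] 2 ÷ (1 + 0.0280463) = 2 ÷ 1.0280463 = 1.9454377.
Hence ρ(B_{ω*}) = 1.9454377 − 1 = 0.9454377.
Need (0.9454377)^m ≤ 10^(−9): m ≥ 9·ln10/|ln 0.9454377| = 20.7233/0.0561073 = 369.351 ⇒ m = 370.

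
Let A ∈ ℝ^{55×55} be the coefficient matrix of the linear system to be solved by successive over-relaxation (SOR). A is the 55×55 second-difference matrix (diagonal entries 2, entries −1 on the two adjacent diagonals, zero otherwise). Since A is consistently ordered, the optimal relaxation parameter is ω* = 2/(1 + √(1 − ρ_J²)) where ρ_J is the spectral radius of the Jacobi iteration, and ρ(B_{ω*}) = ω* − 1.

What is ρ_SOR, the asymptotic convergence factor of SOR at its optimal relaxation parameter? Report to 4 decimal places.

ρ_SOR = 0.8938

B_J for the 55×55 system has eigenvalues cos(kπ/56); ρ_J = cos(π/56) = 0.9984.
√(1 − cos²(π/56)) = sin(π/56) ≈ 0.05607.
[ω*] 2 ÷ (1 + 0.05607) = 2 ÷ 1.05607 = 1.8938.
[ρ_SOR] ω* − 1 = 0.8938.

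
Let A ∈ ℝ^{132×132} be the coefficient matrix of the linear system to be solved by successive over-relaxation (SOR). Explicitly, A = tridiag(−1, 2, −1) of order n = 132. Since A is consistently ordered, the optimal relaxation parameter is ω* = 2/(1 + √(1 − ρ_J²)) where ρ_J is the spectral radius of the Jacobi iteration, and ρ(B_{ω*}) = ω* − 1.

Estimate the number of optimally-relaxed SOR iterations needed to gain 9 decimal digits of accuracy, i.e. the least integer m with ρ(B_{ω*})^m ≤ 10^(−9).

m = 439

B_J for the 132×132 system has eigenvalues cos(kπ/133); ρ_J = cos(π/133) = 0.9997210.
√(1−ρ_J²) simplifies to sin(π/133) = 0.0236188.
ω* = 2 / (1 + 0.0236188) = 2 / 1.0236188 ≈ 1.9538524.
Hence ρ(B_{ω*}) = 1.9538524 − 1 = 0.9538524.
9·ln10 = 20.7233; −ln(0.9538524) = 0.0472463; m = ⌈20.7233/0.0472463⌉ = ⌈438.623⌉ = 439.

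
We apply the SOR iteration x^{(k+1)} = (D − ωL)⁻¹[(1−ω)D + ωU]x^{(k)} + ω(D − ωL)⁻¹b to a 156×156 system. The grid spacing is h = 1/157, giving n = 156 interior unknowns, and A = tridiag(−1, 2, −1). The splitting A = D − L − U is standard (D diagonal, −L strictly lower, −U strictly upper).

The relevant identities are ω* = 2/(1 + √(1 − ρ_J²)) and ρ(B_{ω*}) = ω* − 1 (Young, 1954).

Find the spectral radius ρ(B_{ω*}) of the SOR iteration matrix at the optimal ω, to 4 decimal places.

With n=156, ρ(Jacobi) = cos(π/157) = 0.9998.
√(1−ρ_J²) simplifies to sin(π/157) = 0.02001.
Young: ω* = 2/(1+√(1−ρ_J²)) = 2/(1+0.02001) = 2/1.02001 = 1.9608.
[ρ_SOR] ω* − 1 = 0.9608.

ρ_SOR = 0.9608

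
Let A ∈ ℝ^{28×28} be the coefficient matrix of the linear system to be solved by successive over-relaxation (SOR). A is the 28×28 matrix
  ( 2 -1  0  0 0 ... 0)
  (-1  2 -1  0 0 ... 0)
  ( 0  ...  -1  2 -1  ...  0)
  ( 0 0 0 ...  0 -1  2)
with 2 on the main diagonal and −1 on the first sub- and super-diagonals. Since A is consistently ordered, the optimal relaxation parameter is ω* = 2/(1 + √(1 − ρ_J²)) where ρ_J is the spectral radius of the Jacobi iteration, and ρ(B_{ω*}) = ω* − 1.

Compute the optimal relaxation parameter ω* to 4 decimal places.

ω* = 1.8049

[ρ_J] n=28: ρ(B_J) = cos(π/(n+1)) = cos(π/29) = 0.9941.
root = sin(π/29) = 0.10812  (since 1−cos² = sin²).
Then 2/(1+√(1−ρ_J²)) = 2/(1+0.10812); ω* = 2/1.10812 = 1.8049.
[ρ_SOR] ω* − 1 = 0.8049.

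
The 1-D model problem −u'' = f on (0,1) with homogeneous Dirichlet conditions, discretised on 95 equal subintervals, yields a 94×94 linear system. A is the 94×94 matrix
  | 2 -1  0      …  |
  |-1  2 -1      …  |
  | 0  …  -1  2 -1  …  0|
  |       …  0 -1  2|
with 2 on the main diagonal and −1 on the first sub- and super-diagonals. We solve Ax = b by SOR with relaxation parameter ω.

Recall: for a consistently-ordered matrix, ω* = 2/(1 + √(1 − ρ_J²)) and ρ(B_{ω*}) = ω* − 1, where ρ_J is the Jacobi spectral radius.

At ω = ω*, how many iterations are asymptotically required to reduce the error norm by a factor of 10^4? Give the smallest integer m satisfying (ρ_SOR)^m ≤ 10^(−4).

n=94: λ(B_J) = 1 − λ(A)/2 = cos(kπ/95); k=1 gives ρ_J = 0.9994533.
√(1 − cos²(π/95)) = sin(π/95) ≈ 0.0330634.
ω* = 2/(1+0.0330634) = 1.9359896
ρ_SOR = ω* − 1 ≈ 0.9359896.
ρ_SOR^m ≤ 10^(−4) ⇔ m ≥ 4·ln10/(−ln 0.9359896) = 9.21034/0.0661509 = 139.232; m = ⌈139.232⌉ = 140.

m = 140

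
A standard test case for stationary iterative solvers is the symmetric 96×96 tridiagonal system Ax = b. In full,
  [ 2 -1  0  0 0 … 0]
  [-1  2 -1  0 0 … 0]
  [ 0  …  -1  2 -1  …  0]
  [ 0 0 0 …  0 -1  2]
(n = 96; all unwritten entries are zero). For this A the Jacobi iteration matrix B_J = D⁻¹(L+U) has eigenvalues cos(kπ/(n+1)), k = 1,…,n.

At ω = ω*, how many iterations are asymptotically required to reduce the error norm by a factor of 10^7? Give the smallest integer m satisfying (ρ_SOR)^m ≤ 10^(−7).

spectrum of D⁻¹(L+U) = {cos(kπ/97) : 1≤k≤96}; ρ_J = cos(π/97) = 0.9994756.
√(1 − cos²(π/97)) = sin(π/97) ≈ 0.0323819.
Then 2/(1+√(1−ρ_J²)) = 2/(1+0.0323819); ω* = 2/1.0323819 = 1.9372676.
Hence ρ(B_{ω*}) = 1.9372676 − 1 = 0.9372676.
For 7 digits: m = 7·ln10 / (−ln 0.9372676) = 16.1181/0.0647864 = 248.788; round up → m = 249.

m = 249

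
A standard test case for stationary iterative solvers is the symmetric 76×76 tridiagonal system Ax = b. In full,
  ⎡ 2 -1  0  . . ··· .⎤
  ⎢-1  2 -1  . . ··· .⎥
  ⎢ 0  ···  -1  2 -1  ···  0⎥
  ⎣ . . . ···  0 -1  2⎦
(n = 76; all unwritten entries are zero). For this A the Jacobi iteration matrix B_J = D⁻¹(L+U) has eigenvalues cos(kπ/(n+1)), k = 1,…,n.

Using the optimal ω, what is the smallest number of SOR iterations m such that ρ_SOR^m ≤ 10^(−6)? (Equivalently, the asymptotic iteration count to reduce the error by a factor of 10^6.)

With n=76, ρ(Jacobi) = cos(π/77) = 0.9991678.
√(1 − cos²(π/77)) = sin(π/77) ≈ 0.0407886.
ω* = 2/(1+0.0407886) = 1.9216198
[ρ_SOR] ω* − 1 = 0.9216198.
Need (0.9216198)^m ≤ 10^(−6): m ≥ 6·ln10/|ln 0.9216198| = 13.8155/0.0816225 = 169.261 ⇒ m = 170.

m = 170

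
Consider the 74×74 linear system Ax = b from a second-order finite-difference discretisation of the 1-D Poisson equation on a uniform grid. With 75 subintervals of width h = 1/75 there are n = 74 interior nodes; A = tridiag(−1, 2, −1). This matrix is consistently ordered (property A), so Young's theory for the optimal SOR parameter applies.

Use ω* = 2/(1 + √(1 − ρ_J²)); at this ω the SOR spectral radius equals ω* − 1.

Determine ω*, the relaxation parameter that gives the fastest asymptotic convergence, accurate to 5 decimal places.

spectrum of D⁻¹(L+U) = {cos(kπ/75) : 1≤k≤74}; ρ_J = cos(π/75) = 0.99912.
1 − cos²(π/75) = sin²(π/75) ⇒ √(1−ρ_J²) = sin(π/75) = 0.041876.
Then 2/(1+√(1−ρ_J²)) = 2/(1+0.041876); ω* = 2/1.041876 = 1.91961.
At ω = 1.91961 every |λ(B_ω)| = ω−1, so ρ_SOR = 0.91961.

ω* = 1.91961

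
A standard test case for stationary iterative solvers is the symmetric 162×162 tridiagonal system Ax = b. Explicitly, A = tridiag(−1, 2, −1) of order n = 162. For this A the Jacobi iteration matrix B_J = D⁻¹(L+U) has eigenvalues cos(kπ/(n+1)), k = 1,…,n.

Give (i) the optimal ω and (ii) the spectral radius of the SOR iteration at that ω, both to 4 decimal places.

ω* = 1.9622, ρ_SOR = 0.9622

[ρ_J] n=162: ρ(B_J) = cos(π/(n+1)) = cos(π/163) = 0.9998.
√(1 − cos²(π/163)) = sin(π/163) ≈ 0.01927.
So ω* = 2/1.01927 = 1.9622 (Young).
ρ_SOR = ω* − 1 = 1.9622 − 1 = 0.9622.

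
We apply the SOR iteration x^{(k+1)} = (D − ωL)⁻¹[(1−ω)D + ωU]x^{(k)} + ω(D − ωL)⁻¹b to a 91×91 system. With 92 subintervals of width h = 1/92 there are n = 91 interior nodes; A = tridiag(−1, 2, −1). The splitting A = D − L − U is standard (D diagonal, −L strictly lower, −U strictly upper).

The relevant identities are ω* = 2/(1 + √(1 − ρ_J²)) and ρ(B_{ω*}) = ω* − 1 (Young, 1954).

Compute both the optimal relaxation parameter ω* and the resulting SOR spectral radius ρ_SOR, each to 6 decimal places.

ω* = 1.933972, ρ_SOR = 0.933972

½·tridiag(1,0,1) at n=91: λ_k = cos(kπ/92); max |λ| at k=1 ⇒ ρ_J = cos(π/92) ≈ 0.999417.
1 − cos²(π/92) = sin²(π/92) ⇒ √(1−ρ_J²) = sin(π/92) = 0.0341411.
ω* = 2/(1 + 0.0341411) = 2/1.0341411 = 1.933972.
ρ_SOR = ω* − 1 ≈ 0.933972.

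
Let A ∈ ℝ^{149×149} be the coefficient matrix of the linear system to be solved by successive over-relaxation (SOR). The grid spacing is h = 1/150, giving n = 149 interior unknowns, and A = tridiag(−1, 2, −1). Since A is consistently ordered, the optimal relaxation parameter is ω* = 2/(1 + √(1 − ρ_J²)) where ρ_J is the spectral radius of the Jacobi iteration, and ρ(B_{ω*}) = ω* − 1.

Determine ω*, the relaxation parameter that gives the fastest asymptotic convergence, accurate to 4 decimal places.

ω* = 1.9590

½·tridiag(1,0,1) at n=149: λ_k = cos(kπ/150); max |λ| at k=1 ⇒ ρ_J = cos(π/150) ≈ 0.9998.
√(1 − cos²(π/150)) = sin(π/150) ≈ 0.02094.
[ω*] 2 ÷ (1 + 0.02094) = 2 ÷ 1.02094 = 1.9590.
ρ_SOR = ω* − 1 = 1.9590 − 1 = 0.9590.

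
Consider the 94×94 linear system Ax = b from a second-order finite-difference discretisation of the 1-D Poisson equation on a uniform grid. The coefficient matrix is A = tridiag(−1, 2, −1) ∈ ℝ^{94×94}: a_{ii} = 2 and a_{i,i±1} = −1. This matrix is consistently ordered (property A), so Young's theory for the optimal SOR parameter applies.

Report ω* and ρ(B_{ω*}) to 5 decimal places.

[ρ_J] n=94: ρ(B_J) = cos(π/(n+1)) = cos(π/95) = 0.99945.
root = sin(π/95) = 0.033063  (since 1−cos² = sin²).
Then 2/(1+√(1−ρ_J²)) = 2/(1+0.033063); ω* = 2/1.033063 = 1.93599.
[ρ_SOR] ω* − 1 = 0.93599.

ω* = 1.93599, ρ_SOR = 0.93599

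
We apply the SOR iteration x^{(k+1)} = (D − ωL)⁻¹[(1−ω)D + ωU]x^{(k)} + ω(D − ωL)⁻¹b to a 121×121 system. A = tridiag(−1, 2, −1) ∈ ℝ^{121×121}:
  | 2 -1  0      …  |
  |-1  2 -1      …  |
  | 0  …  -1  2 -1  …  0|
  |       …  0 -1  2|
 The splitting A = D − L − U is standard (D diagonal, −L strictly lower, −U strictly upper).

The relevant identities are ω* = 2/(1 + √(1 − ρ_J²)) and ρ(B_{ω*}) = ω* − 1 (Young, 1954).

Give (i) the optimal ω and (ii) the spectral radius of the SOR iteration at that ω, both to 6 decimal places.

[ρ_J] n=121: ρ(B_J) = cos(π/(n+1)) = cos(π/122) = 0.999668.
1 − cos²(π/122) = sin²(π/122) ⇒ √(1−ρ_J²) = sin(π/122) = 0.0257479.
ω* = 2/(1+0.0257479) = 1.949797
Hence ρ(B_{ω*}) = 1.949797 − 1 = 0.949797.

ω* = 1.949797, ρ_SOR = 0.949797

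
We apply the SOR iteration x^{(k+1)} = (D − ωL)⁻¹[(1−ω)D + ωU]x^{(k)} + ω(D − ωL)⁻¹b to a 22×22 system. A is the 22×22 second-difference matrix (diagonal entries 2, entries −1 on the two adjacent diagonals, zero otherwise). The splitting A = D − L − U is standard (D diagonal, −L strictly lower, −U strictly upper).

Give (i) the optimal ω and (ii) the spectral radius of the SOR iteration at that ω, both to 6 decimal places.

ω* = 1.760305, ρ_SOR = 0.760305

½·tridiag(1,0,1) at n=22: λ_k = cos(kπ/23); max |λ| at k=1 ⇒ ρ_J = cos(π/23) ≈ 0.990686.
√(1 − cos²(π/23)) = sin(π/23) ≈ 0.1361666.
ω* = 2/(1 + 0.1361666) = 2/1.1361666 = 1.760305.
ρ_SOR = ω* − 1 ≈ 0.760305.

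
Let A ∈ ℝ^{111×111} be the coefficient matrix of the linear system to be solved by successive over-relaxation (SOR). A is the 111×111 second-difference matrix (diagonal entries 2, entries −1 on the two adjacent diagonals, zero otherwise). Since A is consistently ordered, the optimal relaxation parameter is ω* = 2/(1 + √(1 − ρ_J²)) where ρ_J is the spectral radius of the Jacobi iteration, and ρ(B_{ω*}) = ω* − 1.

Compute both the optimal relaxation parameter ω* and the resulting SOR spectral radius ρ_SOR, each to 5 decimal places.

½·tridiag(1,0,1) at n=111: λ_k = cos(kπ/112); max |λ| at k=1 ⇒ ρ_J = cos(π/112) ≈ 0.99961.
√(1−ρ_J²) = |sin(π/112)| = 0.028046
ω* = 2 / (1 + 0.028046) = 2 / 1.028046 ≈ 1.94544.
Hence ρ(B_{ω*}) = 1.94544 − 1 = 0.94544.

ω* = 1.94544, ρ_SOR = 0.94544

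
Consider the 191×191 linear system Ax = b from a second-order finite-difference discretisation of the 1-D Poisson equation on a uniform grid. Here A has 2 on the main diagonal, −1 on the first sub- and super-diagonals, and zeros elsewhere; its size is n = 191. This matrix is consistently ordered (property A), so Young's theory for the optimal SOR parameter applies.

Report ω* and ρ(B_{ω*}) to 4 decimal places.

ρ_J = max_k |cos(kπ/192)| = cos(π/192) = 0.9999
root = sin(π/192) = 0.01636  (since 1−cos² = sin²).
Young: ω* = 2/(1+√(1−ρ_J²)) = 2/(1+0.01636) = 2/1.01636 = 1.9678.
[ρ_SOR] ω* − 1 = 0.9678.

ω* = 1.9678, ρ_SOR = 0.9678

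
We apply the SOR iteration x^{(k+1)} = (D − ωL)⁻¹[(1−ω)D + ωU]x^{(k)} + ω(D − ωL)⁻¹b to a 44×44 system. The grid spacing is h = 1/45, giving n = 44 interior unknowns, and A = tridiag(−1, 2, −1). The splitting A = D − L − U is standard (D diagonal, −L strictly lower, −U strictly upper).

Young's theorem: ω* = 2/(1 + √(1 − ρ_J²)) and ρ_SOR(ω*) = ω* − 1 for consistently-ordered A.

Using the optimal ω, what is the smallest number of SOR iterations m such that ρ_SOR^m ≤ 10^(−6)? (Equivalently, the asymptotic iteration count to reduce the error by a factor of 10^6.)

½·tridiag(1,0,1) at n=44: λ_k = cos(kπ/45); max |λ| at k=1 ⇒ ρ_J = cos(π/45) ≈ 0.9975641.
1 − cos²(π/45) = sin²(π/45) ⇒ √(1−ρ_J²) = sin(π/45) = 0.0697565.
So ω* = 2/1.0697565 = 1.8695843 (Young).
Hence ρ(B_{ω*}) = 1.8695843 − 1 = 0.8695843.
For 6 digits: m = 6·ln10 / (−ln 0.8695843) = 13.8155/0.13974 = 98.866; round up → m = 99.

m = 99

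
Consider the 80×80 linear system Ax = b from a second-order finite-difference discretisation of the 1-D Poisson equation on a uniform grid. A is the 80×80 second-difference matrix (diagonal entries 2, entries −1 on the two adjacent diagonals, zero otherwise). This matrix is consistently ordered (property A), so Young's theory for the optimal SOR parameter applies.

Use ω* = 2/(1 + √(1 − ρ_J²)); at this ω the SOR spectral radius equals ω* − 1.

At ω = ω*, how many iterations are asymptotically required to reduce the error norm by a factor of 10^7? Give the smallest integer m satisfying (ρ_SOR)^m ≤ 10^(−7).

½·tridiag(1,0,1) at n=80: λ_k = cos(kπ/81); max |λ| at k=1 ⇒ ρ_J = cos(π/81) ≈ 0.9992480.
root = sin(π/81) = 0.0387754  (since 1−cos² = sin²).
ω* = 2/(1 + 0.0387754) = 2/1.0387754 = 1.9253440.
At ω = 1.9253440 every |λ(B_ω)| = ω−1, so ρ_SOR = 0.9253440.
(0.9253440)^m ≤ 10^{−7}  ⇒  m·ln(0.9253440) ≤ −7·ln10  ⇒  m ≥ 207.735  ⇒  m = 208

m = 208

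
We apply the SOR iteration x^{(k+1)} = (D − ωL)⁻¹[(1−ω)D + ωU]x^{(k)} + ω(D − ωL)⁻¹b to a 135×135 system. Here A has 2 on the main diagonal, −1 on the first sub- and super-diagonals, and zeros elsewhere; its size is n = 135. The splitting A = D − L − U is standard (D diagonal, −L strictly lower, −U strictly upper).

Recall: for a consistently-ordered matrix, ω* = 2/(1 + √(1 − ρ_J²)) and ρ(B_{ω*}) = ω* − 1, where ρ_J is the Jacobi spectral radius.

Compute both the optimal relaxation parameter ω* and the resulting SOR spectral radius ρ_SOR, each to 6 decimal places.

ω* = 1.954847, ρ_SOR = 0.954847

spectrum of D⁻¹(L+U) = {cos(kπ/136) : 1≤k≤135}; ρ_J = cos(π/136) = 0.999733.
√(1−ρ_J²) simplifies to sin(π/136) = 0.0230979.
ω* = 2/(1+0.0230979) = 1.954847
ρ_SOR = ω* − 1 = 1.954847 − 1 = 0.954847.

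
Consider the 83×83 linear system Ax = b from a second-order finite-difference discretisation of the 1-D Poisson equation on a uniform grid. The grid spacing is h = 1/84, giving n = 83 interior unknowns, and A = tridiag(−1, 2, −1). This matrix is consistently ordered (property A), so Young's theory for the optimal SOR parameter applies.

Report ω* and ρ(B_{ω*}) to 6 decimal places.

ω* = 1.927913, ρ_SOR = 0.927913

½·tridiag(1,0,1) at n=83: λ_k = cos(kπ/84); max |λ| at k=1 ⇒ ρ_J = cos(π/84) ≈ 0.999301.
√(1 − cos²(π/84)) = sin(π/84) ≈ 0.0373912.
ω* = 2/(1 + 0.0373912) = 2/1.0373912 = 1.927913.
ρ_SOR = ω* − 1 = 1.927913 − 1 = 0.927913.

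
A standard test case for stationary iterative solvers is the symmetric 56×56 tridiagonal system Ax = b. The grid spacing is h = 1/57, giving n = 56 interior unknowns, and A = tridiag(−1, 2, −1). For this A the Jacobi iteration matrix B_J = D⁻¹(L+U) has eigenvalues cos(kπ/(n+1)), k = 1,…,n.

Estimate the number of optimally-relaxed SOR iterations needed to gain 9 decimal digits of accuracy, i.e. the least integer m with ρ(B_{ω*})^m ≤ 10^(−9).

spectrum of D⁻¹(L+U) = {cos(kπ/57) : 1≤k≤56}; ρ_J = cos(π/57) = 0.9984815.
√(1−ρ_J²) = |sin(π/57)| = 0.0550878
Young: ω* = 2/(1+√(1−ρ_J²)) = 2/(1+0.0550878) = 2/1.0550878 = 1.8955768.
At ω = 1.8955768 every |λ(B_ω)| = ω−1, so ρ_SOR = 0.8955768.
ρ_SOR^m ≤ 10^(−9) ⇔ m ≥ 9·ln10/(−ln 0.8955768) = 20.7233/0.110287 = 187.903; m = ⌈187.903⌉ = 188.

m = 188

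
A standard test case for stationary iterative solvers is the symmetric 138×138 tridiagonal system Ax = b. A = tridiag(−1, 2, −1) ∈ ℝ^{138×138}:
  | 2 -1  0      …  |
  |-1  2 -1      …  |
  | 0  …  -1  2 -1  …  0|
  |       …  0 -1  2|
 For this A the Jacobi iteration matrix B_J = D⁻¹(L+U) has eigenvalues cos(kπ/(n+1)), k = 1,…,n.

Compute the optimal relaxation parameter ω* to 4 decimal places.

½·tridiag(1,0,1) at n=138: λ_k = cos(kπ/139); max |λ| at k=1 ⇒ ρ_J = cos(π/139) ≈ 0.9997.
root = sin(π/139) = 0.02260  (since 1−cos² = sin²).
ω* = 2 / (1 + 0.02260) = 2 / 1.02260 ≈ 1.9558.
[ρ_SOR] ω* − 1 = 0.9558.

ω* = 1.9558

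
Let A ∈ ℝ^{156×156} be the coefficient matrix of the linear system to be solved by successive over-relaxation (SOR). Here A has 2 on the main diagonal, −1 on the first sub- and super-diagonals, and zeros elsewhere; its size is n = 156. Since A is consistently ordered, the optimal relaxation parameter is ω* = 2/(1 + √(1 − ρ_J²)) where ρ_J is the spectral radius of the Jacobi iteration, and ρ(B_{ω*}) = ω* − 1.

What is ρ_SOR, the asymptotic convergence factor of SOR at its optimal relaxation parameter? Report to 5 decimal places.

With n=156, ρ(Jacobi) = cos(π/157) = 0.99980.
root = sin(π/157) = 0.020009  (since 1−cos² = sin²).
ω* = 2 / (1 + 0.020009) = 2 / 1.020009 ≈ 1.96077.
ρ_SOR = ω* − 1 = 1.96077 − 1 = 0.96077.

ρ_SOR = 0.96077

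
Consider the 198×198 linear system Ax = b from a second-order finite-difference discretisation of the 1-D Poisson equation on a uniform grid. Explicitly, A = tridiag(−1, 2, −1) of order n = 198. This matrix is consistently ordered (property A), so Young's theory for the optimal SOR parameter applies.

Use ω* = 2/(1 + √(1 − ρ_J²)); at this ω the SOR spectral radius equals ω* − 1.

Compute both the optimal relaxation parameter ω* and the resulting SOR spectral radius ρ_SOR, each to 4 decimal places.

ω* = 1.9689, ρ_SOR = 0.9689

[ρ_J] n=198: ρ(B_J) = cos(π/(n+1)) = cos(π/199) = 0.9999.
root = sin(π/199) = 0.01579  (since 1−cos² = sin²).
ω* = 2/(1+0.01579) = 1.9689
ρ(B_{ω*}) = ω*−1 = 0.9689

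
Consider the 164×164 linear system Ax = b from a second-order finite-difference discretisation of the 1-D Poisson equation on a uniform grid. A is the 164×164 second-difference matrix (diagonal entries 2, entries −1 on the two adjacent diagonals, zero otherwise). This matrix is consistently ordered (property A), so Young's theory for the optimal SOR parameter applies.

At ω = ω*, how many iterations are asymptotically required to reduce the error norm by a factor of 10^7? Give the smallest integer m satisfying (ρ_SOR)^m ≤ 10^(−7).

m = 424

spectrum of D⁻¹(L+U) = {cos(kπ/165) : 1≤k≤164}; ρ_J = cos(π/165) = 0.9998187.
√(1−ρ_J²) simplifies to sin(π/165) = 0.0190388.
So ω* = 2/1.0190388 = 1.9626338 (Young).
ρ_SOR = ω* − 1 ≈ 0.9626338.
Need (0.9626338)^m ≤ 10^(−7): m ≥ 7·ln10/|ln 0.9626338| = 16.1181/0.0380822 = 423.245 ⇒ m = 424.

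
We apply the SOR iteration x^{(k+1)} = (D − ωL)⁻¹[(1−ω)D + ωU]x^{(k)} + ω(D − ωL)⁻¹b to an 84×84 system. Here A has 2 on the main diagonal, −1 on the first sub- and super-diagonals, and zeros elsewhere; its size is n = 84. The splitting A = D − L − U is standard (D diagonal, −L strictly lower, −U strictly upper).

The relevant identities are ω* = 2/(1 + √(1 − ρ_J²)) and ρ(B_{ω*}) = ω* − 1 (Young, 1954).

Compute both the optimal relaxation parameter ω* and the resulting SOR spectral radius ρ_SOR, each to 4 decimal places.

ω* = 1.9287, ρ_SOR = 0.9287

n=84: λ(B_J) = 1 − λ(A)/2 = cos(kπ/85); k=1 gives ρ_J = 0.9993.
√(1−ρ_J²) simplifies to sin(π/85) = 0.03695.
[ω*] 2 ÷ (1 + 0.03695) = 2 ÷ 1.03695 = 1.9287.
Hence ρ(B_{ω*}) = 1.9287 − 1 = 0.9287.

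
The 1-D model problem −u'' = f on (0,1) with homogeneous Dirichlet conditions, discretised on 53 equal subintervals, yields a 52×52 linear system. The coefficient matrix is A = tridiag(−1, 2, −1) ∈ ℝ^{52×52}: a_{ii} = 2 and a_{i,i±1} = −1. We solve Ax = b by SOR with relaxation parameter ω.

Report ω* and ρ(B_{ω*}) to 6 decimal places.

spectrum of D⁻¹(L+U) = {cos(kπ/53) : 1≤k≤52}; ρ_J = cos(π/53) = 0.998244.
root = sin(π/53) = 0.0592406  (since 1−cos² = sin²).
ω* = 2 / (1 + 0.0592406) = 2 / 1.0592406 ≈ 1.888145.
ρ_SOR = ω* − 1 = 1.888145 − 1 = 0.888145.

ω* = 1.888145, ρ_SOR = 0.888145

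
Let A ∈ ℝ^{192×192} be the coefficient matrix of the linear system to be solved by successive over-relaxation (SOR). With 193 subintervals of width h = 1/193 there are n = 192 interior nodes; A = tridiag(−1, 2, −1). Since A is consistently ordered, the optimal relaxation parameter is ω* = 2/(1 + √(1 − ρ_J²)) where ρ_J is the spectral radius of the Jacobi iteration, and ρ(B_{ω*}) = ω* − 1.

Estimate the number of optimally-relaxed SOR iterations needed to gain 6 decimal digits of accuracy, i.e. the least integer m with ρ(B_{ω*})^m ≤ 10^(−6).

spectrum of D⁻¹(L+U) = {cos(kπ/193) : 1≤k≤192}; ρ_J = cos(π/193) = 0.9998675.
root = sin(π/193) = 0.0162770  (since 1−cos² = sin²).
ω* = 2/(1+0.0162770) = 1.9679674
At ω = 1.9679674 every |λ(B_ω)| = ω−1, so ρ_SOR = 0.9679674.
Need (0.9679674)^m ≤ 10^(−6): m ≥ 6·ln10/|ln 0.9679674| = 13.8155/0.0325569 = 424.349 ⇒ m = 425.

m = 425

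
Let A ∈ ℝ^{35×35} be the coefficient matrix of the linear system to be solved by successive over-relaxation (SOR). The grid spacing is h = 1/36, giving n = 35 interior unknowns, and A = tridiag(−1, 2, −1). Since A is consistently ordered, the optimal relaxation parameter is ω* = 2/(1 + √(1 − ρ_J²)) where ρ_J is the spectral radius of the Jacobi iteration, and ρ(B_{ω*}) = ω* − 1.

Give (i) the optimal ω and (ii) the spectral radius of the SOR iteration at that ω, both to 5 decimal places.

ω* = 1.83966, ρ_SOR = 0.83966

ρ_J = max_k |cos(kπ/36)| = cos(π/36) = 0.99619
1 − cos²(π/36) = sin²(π/36) ⇒ √(1−ρ_J²) = sin(π/36) = 0.087156.
ω* = 2/(1 + 0.087156) = 2/1.087156 = 1.83966.
Hence ρ(B_{ω*}) = 1.83966 − 1 = 0.83966.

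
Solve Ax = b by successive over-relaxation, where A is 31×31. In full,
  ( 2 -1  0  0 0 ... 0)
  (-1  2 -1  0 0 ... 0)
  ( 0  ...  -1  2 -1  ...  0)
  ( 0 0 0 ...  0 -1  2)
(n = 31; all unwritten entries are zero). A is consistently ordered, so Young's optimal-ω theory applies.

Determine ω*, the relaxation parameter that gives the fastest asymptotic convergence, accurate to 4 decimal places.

ω* = 1.8215

ρ_J = max_k |cos(kπ/32)| = cos(π/32) = 0.9952
√(1−ρ_J²) = |sin(π/32)| = 0.09802
Then 2/(1+√(1−ρ_J²)) = 2/(1+0.09802); ω* = 2/1.09802 = 1.8215.
and ρ(B_{ω*}) = 1.8215 − 1 = 0.8215.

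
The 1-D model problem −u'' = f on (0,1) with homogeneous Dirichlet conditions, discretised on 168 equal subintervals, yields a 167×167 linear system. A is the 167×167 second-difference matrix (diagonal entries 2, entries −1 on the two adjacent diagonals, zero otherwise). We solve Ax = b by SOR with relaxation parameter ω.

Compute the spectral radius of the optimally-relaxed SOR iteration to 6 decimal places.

spectrum of D⁻¹(L+U) = {cos(kπ/168) : 1≤k≤167}; ρ_J = cos(π/168) = 0.999825.
√(1−ρ_J²) = |sin(π/168)| = 0.0186989
[ω*] 2 ÷ (1 + 0.0186989) = 2 ÷ 1.0186989 = 1.963289.
ρ_SOR = ω* − 1 = 1.963289 − 1 = 0.963289.

ρ_SOR = 0.963289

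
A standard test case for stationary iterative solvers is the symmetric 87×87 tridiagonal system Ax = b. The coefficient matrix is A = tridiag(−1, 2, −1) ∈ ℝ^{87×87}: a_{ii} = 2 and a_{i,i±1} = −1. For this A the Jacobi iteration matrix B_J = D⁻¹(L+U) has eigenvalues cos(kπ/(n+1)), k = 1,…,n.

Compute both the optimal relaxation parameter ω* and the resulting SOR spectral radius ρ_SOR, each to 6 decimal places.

ω* = 1.931075, ρ_SOR = 0.931075

spectrum of D⁻¹(L+U) = {cos(kπ/88) : 1≤k≤87}; ρ_J = cos(π/88) = 0.999363.
1 − cos²(π/88) = sin²(π/88) ⇒ √(1−ρ_J²) = sin(π/88) = 0.0356923.
ω* = 2/(1+0.0356923) = 1.931075
Hence ρ(B_{ω*}) = 1.931075 − 1 = 0.931075.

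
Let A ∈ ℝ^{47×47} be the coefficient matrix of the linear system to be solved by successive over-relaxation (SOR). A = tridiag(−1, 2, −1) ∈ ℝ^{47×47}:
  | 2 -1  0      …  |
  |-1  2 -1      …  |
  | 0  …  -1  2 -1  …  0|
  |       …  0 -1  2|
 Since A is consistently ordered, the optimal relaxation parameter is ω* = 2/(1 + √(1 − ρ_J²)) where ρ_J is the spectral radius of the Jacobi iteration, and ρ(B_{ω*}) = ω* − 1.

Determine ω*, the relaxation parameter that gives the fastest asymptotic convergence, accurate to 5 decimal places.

ω* = 1.87722

ρ_J = max_k |cos(kπ/48)| = cos(π/48) = 0.99786
√(1−ρ_J²) simplifies to sin(π/48) = 0.065403.
Young: ω* = 2/(1+√(1−ρ_J²)) = 2/(1+0.065403) = 2/1.065403 = 1.87722.
and ρ(B_{ω*}) = 1.87722 − 1 = 0.87722.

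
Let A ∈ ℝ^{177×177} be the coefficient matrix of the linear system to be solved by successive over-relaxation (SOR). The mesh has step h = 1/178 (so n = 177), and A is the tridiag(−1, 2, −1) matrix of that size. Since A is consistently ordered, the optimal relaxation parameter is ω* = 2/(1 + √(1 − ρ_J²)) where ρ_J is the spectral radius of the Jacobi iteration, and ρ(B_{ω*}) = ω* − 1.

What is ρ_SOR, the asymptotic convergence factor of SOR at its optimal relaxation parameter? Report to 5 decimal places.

½·tridiag(1,0,1) at n=177: λ_k = cos(kπ/178); max |λ| at k=1 ⇒ ρ_J = cos(π/178) ≈ 0.99984.
√(1 − cos²(π/178)) = sin(π/178) ≈ 0.017648.
ω* = 2/(1 + 0.017648) = 2/1.017648 = 1.96532.
Hence ρ(B_{ω*}) = 1.96532 − 1 = 0.96532.

ρ_SOR = 0.96532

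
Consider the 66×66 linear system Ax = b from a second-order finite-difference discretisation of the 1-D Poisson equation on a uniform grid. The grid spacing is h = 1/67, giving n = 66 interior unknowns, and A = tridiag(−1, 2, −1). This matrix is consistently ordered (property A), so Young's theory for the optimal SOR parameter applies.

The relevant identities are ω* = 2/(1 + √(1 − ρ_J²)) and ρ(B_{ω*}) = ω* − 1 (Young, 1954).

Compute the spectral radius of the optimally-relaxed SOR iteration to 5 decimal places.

½·tridiag(1,0,1) at n=66: λ_k = cos(kπ/67); max |λ| at k=1 ⇒ ρ_J = cos(π/67) ≈ 0.99890.
√(1−ρ_J²) simplifies to sin(π/67) = 0.046872.
ω* = 2 / (1 + 0.046872) = 2 / 1.046872 ≈ 1.91045.
Hence ρ(B_{ω*}) = 1.91045 − 1 = 0.91045.

ρ_SOR = 0.91045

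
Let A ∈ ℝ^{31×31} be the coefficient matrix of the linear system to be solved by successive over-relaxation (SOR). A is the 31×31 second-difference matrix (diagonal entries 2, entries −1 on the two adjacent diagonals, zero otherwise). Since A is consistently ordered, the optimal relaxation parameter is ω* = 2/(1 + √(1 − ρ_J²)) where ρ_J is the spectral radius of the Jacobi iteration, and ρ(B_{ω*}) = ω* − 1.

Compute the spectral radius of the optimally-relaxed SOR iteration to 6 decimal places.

B_J for the 31×31 system has eigenvalues cos(kπ/32); ρ_J = cos(π/32) = 0.995185.
√(1−ρ_J²) simplifies to sin(π/32) = 0.0980171.
ω* = 2/(1 + 0.0980171) = 2/1.0980171 = 1.821465.
ρ_SOR = ω* − 1 ≈ 0.821465.

ρ_SOR = 0.821465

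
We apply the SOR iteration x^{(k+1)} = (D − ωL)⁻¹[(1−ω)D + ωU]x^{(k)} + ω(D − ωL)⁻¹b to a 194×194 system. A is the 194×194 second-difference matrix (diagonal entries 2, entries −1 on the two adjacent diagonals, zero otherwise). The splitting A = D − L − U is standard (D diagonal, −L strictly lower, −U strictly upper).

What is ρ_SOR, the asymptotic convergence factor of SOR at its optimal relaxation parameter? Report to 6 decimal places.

B_J for the 194×194 system has eigenvalues cos(kπ/195); ρ_J = cos(π/195) = 0.999870.
√(1−ρ_J²) simplifies to sin(π/195) = 0.0161100.
Young: ω* = 2/(1+√(1−ρ_J²)) = 2/(1+0.0161100) = 2/1.0161100 = 1.968291.
Hence ρ(B_{ω*}) = 1.968291 − 1 = 0.968291.

ρ_SOR = 0.968291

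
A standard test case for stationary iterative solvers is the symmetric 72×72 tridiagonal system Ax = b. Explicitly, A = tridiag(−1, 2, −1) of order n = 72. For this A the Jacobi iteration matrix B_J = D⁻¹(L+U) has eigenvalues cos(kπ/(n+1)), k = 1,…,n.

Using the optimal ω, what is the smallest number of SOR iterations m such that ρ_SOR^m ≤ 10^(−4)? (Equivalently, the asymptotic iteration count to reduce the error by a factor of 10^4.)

With n=72, ρ(Jacobi) = cos(π/73) = 0.9990741.
1 − cos²(π/73) = sin²(π/73) ⇒ √(1−ρ_J²) = sin(π/73) = 0.0430222.
ω* = 2 / (1 + 0.0430222) = 2 / 1.0430222 ≈ 1.9175047.
Hence ρ(B_{ω*}) = 1.9175047 − 1 = 0.9175047.
For 4 digits: m = 4·ln10 / (−ln 0.9175047) = 9.21034/0.0860976 = 106.976; round up → m = 107.

m = 107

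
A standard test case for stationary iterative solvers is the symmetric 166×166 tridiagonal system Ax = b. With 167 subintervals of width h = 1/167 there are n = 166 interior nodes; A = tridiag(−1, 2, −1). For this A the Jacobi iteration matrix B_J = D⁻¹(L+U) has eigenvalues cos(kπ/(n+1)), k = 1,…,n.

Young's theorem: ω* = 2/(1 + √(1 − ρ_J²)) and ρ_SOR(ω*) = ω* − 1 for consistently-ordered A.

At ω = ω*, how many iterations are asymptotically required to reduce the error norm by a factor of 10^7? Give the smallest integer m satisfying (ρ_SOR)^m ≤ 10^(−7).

m = 429

[ρ_J] n=166: ρ(B_J) = cos(π/(n+1)) = cos(π/167) = 0.9998231.
root = sin(π/167) = 0.0188108  (since 1−cos² = sin²).
ω* = 2 / (1 + 0.0188108) = 2 / 1.0188108 ≈ 1.9630730.
ρ_SOR = ω* − 1 = 1.9630730 − 1 = 0.9630730.
m ≥ 7·ln10 / (−ln 0.9630730) = 428.376; smallest integer m = 429.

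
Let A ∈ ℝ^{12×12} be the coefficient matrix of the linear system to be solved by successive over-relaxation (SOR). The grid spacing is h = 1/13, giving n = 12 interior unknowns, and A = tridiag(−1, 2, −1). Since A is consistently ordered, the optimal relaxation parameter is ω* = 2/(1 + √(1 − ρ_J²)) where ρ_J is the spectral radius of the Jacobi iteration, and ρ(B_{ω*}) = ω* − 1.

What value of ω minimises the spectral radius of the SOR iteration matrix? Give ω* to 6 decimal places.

½·tridiag(1,0,1) at n=12: λ_k = cos(kπ/13); max |λ| at k=1 ⇒ ρ_J = cos(π/13) ≈ 0.970942.
1 − cos²(π/13) = sin²(π/13) ⇒ √(1−ρ_J²) = sin(π/13) = 0.2393157.
So ω* = 2/1.2393157 = 1.613794 (Young).
ρ_SOR = ω* − 1 = 1.613794 − 1 = 0.613794.

ω* = 1.613794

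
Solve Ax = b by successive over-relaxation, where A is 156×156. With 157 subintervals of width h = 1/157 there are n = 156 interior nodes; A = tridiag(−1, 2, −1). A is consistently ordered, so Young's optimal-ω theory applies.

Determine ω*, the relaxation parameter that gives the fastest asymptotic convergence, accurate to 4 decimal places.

ω* = 1.9608

[ρ_J] n=156: ρ(B_J) = cos(π/(n+1)) = cos(π/157) = 0.9998.
√(1−ρ_J²) simplifies to sin(π/157) = 0.02001.
[ω*] 2 ÷ (1 + 0.02001) = 2 ÷ 1.02001 = 1.9608.
[ρ_SOR] ω* − 1 = 0.9608.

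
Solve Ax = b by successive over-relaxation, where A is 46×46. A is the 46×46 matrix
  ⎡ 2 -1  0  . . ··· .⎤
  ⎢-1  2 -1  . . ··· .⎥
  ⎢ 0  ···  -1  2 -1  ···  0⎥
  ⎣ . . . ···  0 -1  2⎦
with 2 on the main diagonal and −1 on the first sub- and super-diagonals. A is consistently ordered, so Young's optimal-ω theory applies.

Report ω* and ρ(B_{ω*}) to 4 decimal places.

ω* = 1.8748, ρ_SOR = 0.8748

[ρ_J] n=46: ρ(B_J) = cos(π/(n+1)) = cos(π/47) = 0.9978.
root = sin(π/47) = 0.06679  (since 1−cos² = sin²).
[ω*] 2 ÷ (1 + 0.06679) = 2 ÷ 1.06679 = 1.8748.
Hence ρ(B_{ω*}) = 1.8748 − 1 = 0.8748.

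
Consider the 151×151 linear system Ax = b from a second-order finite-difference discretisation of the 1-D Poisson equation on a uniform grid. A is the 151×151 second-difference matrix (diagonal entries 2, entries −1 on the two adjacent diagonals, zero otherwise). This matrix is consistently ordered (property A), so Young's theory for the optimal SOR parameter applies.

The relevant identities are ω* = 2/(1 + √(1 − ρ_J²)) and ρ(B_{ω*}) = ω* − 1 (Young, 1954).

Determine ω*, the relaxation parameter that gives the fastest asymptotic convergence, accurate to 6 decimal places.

ω* = 1.959503

½·tridiag(1,0,1) at n=151: λ_k = cos(kπ/152); max |λ| at k=1 ⇒ ρ_J = cos(π/152) ≈ 0.999786.
√(1−ρ_J²) simplifies to sin(π/152) = 0.0206669.
ω* = 2/(1 + 0.0206669) = 2/1.0206669 = 1.959503.
At ω = 1.959503 every |λ(B_ω)| = ω−1, so ρ_SOR = 0.959503.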